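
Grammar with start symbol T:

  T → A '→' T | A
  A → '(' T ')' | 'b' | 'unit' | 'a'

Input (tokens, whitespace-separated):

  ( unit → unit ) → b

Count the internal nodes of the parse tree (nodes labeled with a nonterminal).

[T [A ( [T [A unit] → [T [A unit]]] )] → [T [A b]]]

8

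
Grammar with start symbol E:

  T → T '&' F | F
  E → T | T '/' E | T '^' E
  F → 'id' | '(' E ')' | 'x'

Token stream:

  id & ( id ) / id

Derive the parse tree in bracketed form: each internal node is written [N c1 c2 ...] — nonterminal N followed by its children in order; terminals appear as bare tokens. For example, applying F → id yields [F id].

[E [T [T [F id]] & [F ( [E [T [F id]]] )]] / [E [T [F id]]]]

E
T / E
T & F / E
F & F / E
id & F / E
id & ( E ) / E
id & ( T ) / E
id & ( F ) / E
id & ( id ) / E
id & ( id ) / T
id & ( id ) / F
id & ( id ) / id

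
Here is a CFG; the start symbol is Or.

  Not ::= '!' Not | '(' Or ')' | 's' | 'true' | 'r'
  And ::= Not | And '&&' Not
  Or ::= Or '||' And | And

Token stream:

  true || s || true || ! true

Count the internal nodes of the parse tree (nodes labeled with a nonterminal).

[Or [Or [Or [Or [And [Not true]]] || [And [Not s]]] || [And [Not true]]] || [And [Not ! [Not true]]]]

13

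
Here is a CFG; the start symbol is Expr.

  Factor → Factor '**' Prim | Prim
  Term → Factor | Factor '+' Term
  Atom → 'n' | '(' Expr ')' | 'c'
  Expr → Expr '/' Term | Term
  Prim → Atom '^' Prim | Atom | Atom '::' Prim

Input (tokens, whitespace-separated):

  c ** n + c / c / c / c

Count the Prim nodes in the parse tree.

6

[Expr [Expr [Expr [Expr [Term [Factor [Factor [Prim [Atom c]]] ** [Prim [Atom n]]] + [Term [Factor [Prim [Atom c]]]]]] / [Term [Factor [Prim [Atom c]]]]] / [Term [Factor [Prim [Atom c]]]]] / [Term [Factor [Prim [Atom c]]]]]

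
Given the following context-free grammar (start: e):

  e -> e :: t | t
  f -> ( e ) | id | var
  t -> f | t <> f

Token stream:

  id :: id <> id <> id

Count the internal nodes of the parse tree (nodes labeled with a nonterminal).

[e [e [t [f id]]] :: [t [t [t [f id]] <> [f id]] <> [f id]]]

10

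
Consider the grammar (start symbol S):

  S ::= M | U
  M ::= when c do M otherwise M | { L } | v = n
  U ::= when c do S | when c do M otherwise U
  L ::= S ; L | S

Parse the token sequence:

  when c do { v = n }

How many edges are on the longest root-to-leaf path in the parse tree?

[S [U when c do [S [M { [L [S [M v = n]]] }]]]]

7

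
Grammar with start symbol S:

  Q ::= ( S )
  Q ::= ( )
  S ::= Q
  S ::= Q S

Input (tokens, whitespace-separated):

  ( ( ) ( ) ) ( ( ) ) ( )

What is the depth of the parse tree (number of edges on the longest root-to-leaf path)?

[S [Q ( [S [Q ( )] [S [Q ( )]]] )] [S [Q ( [S [Q ( )]] )] [S [Q ( )]]]]

5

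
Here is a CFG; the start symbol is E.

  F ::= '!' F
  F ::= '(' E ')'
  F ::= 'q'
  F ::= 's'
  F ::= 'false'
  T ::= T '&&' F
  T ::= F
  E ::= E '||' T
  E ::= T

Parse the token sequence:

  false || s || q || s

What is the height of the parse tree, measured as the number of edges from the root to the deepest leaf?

[E [E [E [E [T [F false]]] || [T [F s]]] || [T [F q]]] || [T [F s]]]

6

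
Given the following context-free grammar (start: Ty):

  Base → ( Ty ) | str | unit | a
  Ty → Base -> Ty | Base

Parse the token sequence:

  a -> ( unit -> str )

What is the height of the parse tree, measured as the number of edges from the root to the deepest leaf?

[Ty [Base a] -> [Ty [Base ( [Ty [Base unit] -> [Ty [Base str]]] )]]]

6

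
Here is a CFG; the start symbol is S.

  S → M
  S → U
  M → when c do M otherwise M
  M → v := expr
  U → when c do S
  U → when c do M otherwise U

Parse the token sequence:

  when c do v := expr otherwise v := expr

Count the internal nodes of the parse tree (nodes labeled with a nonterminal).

4

[S [M when c do [M v := expr] otherwise [M v := expr]]]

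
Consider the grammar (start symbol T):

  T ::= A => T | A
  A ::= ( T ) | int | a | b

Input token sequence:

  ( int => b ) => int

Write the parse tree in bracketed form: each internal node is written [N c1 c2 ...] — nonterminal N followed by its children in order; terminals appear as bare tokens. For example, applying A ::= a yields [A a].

T
A => T
( T ) => T
( A => T ) => T
( int => T ) => T
( int => A ) => T
( int => b ) => T
( int => b ) => A
( int => b ) => int

[T [A ( [T [A int] => [T [A b]]] )] => [T [A int]]]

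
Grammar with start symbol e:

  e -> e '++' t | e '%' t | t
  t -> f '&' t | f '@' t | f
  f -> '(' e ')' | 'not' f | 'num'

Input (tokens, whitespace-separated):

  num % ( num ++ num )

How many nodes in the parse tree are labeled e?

4

[e [e [t [f num]]] % [t [f ( [e [e [t [f num]]] ++ [t [f num]]] )]]]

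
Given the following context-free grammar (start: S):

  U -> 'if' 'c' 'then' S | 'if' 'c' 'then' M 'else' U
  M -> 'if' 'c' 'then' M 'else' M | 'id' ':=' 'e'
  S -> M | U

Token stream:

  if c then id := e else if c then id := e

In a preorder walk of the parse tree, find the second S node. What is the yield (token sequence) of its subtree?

id := e

[S [U if c then [M id := e] else [U if c then [S [M id := e]]]]]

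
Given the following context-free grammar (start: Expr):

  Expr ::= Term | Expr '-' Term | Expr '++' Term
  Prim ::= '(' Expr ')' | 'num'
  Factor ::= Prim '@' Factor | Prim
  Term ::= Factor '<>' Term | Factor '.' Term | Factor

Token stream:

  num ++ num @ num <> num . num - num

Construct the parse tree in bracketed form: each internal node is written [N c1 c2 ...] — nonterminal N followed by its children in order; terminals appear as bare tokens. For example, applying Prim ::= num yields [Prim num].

[Expr [Expr [Expr [Term [Factor [Prim num]]]] ++ [Term [Factor [Prim num] @ [Factor [Prim num]]] <> [Term [Factor [Prim num]] . [Term [Factor [Prim num]]]]]] - [Term [Factor [Prim num]]]]

Expr
Expr - Term
Expr ++ Term - Term
Term ++ Term - Term
Factor ++ Term - Term
Prim ++ Term - Term
num ++ Term - Term
num ++ Factor <> Term - Term
num ++ Prim @ Factor <> Term - Term
num ++ num @ Factor <> Term - Term
num ++ num @ Prim <> Term - Term
num ++ num @ num <> Term - Term
num ++ num @ num <> Factor . Term - Term
num ++ num @ num <> Prim . Term - Term
num ++ num @ num <> num . Term - Term
num ++ num @ num <> num . Factor - Term
num ++ num @ num <> num . Prim - Term
num ++ num @ num <> num . num - Term
num ++ num @ num <> num . num - Factor
num ++ num @ num <> num . num - Prim
num ++ num @ num <> num . num - num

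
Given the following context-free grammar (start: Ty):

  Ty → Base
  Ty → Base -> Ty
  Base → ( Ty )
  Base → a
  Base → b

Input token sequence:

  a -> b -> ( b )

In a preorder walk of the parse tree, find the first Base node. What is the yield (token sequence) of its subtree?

[Ty [Base a] -> [Ty [Base b] -> [Ty [Base ( [Ty [Base b]] )]]]]

a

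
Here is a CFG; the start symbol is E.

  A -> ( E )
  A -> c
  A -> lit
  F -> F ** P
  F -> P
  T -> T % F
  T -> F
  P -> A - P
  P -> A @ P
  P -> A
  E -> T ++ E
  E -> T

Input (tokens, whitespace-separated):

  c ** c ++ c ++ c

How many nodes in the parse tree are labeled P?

4

[E [T [F [F [P [A c]]] ** [P [A c]]]] ++ [E [T [F [P [A c]]]] ++ [E [T [F [P [A c]]]]]]]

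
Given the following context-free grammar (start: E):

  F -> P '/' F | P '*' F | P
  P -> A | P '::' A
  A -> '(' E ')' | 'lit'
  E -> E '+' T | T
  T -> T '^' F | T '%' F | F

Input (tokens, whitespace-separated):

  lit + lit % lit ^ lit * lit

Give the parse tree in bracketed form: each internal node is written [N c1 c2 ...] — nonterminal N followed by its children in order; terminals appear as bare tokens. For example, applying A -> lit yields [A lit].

[E [E [T [F [P [A lit]]]]] + [T [T [T [F [P [A lit]]]] % [F [P [A lit]]]] ^ [F [P [A lit]] * [F [P [A lit]]]]]]

E
E + T
T + T
F + T
P + T
A + T
lit + T
lit + T ^ F
lit + T % F ^ F
lit + F % F ^ F
lit + P % F ^ F
lit + A % F ^ F
lit + lit % F ^ F
lit + lit % P ^ F
lit + lit % A ^ F
lit + lit % lit ^ F
lit + lit % lit ^ P * F
lit + lit % lit ^ A * F
lit + lit % lit ^ lit * F
lit + lit % lit ^ lit * P
lit + lit % lit ^ lit * A
lit + lit % lit ^ lit * lit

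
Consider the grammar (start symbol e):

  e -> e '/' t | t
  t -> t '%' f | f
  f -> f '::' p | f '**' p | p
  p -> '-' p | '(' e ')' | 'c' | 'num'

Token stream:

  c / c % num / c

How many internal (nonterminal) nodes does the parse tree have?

15

[e [e [e [t [f [p c]]]] / [t [t [f [p c]]] % [f [p num]]]] / [t [f [p c]]]]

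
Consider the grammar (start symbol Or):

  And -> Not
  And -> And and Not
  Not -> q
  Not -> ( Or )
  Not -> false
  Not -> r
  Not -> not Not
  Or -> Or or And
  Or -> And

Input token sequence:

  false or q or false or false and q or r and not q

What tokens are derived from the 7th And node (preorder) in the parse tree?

[Or [Or [Or [Or [Or [And [Not false]]] or [And [Not q]]] or [And [Not false]]] or [And [And [Not false]] and [Not q]]] or [And [And [Not r]] and [Not not [Not q]]]]

r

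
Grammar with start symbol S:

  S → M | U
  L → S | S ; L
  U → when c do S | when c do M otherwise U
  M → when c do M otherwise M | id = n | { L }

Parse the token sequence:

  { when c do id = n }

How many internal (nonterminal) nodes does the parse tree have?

7

[S [M { [L [S [U when c do [S [M id = n]]]]] }]]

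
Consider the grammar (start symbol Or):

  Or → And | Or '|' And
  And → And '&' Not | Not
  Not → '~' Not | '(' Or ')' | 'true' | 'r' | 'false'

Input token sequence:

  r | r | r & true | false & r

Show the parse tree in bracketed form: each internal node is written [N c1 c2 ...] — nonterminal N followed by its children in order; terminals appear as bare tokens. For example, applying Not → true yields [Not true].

[Or [Or [Or [Or [And [Not r]]] | [And [Not r]]] | [And [And [Not r]] & [Not true]]] | [And [And [Not false]] & [Not r]]]

Or
Or | And
Or | And | And
Or | And | And | And
And | And | And | And
Not | And | And | And
r | And | And | And
r | Not | And | And
r | r | And | And
r | r | And & Not | And
r | r | Not & Not | And
r | r | r & Not | And
r | r | r & true | And
r | r | r & true | And & Not
r | r | r & true | Not & Not
r | r | r & true | false & Not
r | r | r & true | false & r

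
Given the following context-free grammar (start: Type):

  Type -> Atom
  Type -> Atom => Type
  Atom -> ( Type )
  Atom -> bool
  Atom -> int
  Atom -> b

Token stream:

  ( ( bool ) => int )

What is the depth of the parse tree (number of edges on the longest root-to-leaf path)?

[Type [Atom ( [Type [Atom ( [Type [Atom bool]] )] => [Type [Atom int]]] )]]

6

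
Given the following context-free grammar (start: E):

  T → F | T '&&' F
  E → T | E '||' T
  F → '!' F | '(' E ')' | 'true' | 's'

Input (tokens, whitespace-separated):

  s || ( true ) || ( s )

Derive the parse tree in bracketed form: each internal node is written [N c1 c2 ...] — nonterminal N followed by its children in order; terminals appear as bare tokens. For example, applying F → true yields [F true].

E
E || T
E || T || T
T || T || T
F || T || T
s || T || T
s || F || T
s || ( E ) || T
s || ( T ) || T
s || ( F ) || T
s || ( true ) || T
s || ( true ) || F
s || ( true ) || ( E )
s || ( true ) || ( T )
s || ( true ) || ( F )
s || ( true ) || ( s )

[E [E [E [T [F s]]] || [T [F ( [E [T [F true]]] )]]] || [T [F ( [E [T [F s]]] )]]]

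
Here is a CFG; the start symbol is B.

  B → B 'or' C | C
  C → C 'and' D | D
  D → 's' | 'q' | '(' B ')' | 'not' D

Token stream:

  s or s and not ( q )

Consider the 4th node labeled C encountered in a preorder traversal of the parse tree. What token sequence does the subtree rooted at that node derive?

[B [B [C [D s]]] or [C [C [D s]] and [D not [D ( [B [C [D q]]] )]]]]

q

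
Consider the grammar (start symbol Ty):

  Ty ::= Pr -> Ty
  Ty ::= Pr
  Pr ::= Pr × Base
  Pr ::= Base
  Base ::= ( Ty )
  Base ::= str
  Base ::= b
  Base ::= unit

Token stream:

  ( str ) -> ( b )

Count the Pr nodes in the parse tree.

4

[Ty [Pr [Base ( [Ty [Pr [Base str]]] )]] -> [Ty [Pr [Base ( [Ty [Pr [Base b]]] )]]]]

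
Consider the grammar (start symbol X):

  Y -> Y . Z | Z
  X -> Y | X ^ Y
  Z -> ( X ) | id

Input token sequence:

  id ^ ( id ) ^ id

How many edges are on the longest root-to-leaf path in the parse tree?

7

[X [X [X [Y [Z id]]] ^ [Y [Z ( [X [Y [Z id]]] )]]] ^ [Y [Z id]]]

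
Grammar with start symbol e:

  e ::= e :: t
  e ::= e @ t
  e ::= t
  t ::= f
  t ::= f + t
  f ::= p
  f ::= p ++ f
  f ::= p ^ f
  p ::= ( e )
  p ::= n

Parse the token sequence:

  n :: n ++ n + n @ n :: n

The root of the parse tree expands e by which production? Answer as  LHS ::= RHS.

[e [e [e [e [t [f [p n]]]] :: [t [f [p n] ++ [f [p n]]] + [t [f [p n]]]]] @ [t [f [p n]]]] :: [t [f [p n]]]]

e ::= e :: t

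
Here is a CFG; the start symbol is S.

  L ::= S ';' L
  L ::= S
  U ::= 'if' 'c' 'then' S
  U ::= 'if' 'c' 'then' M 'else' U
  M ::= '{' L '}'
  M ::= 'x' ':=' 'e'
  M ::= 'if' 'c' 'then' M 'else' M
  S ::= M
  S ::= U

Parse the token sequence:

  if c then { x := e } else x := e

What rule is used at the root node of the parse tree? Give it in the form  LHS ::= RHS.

[S [M if c then [M { [L [S [M x := e]]] }] else [M x := e]]]

S ::= M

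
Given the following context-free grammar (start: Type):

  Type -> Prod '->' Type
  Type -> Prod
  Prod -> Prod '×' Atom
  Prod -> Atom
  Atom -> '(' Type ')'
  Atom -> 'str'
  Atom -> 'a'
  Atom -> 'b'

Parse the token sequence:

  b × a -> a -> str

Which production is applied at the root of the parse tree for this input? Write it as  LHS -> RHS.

[Type [Prod [Prod [Atom b]] × [Atom a]] -> [Type [Prod [Atom a]] -> [Type [Prod [Atom str]]]]]

Type -> Prod '->' Type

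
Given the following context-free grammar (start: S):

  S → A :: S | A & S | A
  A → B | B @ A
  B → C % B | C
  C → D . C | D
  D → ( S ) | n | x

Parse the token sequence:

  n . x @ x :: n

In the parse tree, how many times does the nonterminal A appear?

[S [A [B [C [D n] . [C [D x]]]] @ [A [B [C [D x]]]]] :: [S [A [B [C [D n]]]]]]

3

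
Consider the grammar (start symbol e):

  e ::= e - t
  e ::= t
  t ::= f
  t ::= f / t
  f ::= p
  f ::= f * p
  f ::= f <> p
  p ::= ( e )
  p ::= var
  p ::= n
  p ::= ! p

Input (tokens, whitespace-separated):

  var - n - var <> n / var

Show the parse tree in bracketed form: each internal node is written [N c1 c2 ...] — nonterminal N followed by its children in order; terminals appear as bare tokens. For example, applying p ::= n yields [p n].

[e [e [e [t [f [p var]]]] - [t [f [p n]]]] - [t [f [f [p var]] <> [p n]] / [t [f [p var]]]]]

e
e - t
e - t - t
t - t - t
f - t - t
p - t - t
var - t - t
var - f - t
var - p - t
var - n - t
var - n - f / t
var - n - f <> p / t
var - n - p <> p / t
var - n - var <> p / t
var - n - var <> n / t
var - n - var <> n / f
var - n - var <> n / p
var - n - var <> n / var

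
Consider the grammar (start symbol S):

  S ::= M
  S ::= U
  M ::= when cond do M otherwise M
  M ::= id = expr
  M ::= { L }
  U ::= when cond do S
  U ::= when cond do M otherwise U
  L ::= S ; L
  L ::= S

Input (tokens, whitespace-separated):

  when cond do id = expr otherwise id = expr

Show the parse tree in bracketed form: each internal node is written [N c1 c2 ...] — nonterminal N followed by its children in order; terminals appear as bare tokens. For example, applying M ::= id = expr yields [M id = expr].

S
M
when cond do M otherwise M
when cond do id = expr otherwise M
when cond do id = expr otherwise id = expr

[S [M when cond do [M id = expr] otherwise [M id = expr]]]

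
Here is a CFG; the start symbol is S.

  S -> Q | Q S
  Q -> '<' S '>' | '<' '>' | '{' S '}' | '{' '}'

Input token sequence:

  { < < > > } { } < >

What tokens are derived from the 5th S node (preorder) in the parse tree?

[S [Q { [S [Q < [S [Q < >]] >]] }] [S [Q { }] [S [Q < >]]]]

< >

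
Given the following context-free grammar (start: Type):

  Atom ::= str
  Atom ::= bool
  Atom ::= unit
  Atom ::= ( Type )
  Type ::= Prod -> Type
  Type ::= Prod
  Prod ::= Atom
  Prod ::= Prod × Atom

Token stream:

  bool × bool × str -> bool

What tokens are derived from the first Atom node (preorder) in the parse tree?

bool

[Type [Prod [Prod [Prod [Atom bool]] × [Atom bool]] × [Atom str]] -> [Type [Prod [Atom bool]]]]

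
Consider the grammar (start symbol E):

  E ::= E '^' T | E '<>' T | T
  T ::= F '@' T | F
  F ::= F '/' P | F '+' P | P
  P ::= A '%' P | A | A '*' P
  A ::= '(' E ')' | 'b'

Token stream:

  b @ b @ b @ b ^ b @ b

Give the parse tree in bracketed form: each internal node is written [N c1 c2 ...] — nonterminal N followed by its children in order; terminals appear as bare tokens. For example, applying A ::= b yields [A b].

[E [E [T [F [P [A b]]] @ [T [F [P [A b]]] @ [T [F [P [A b]]] @ [T [F [P [A b]]]]]]]] ^ [T [F [P [A b]]] @ [T [F [P [A b]]]]]]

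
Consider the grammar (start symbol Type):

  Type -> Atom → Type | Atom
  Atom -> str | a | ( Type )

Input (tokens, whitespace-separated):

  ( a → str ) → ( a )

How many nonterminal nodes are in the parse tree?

[Type [Atom ( [Type [Atom a] → [Type [Atom str]]] )] → [Type [Atom ( [Type [Atom a]] )]]]

10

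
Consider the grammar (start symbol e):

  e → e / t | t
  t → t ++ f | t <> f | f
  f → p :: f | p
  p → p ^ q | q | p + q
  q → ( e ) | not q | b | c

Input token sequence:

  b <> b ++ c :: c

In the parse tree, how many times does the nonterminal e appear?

[e [t [t [t [f [p [q b]]]] <> [f [p [q b]]]] ++ [f [p [q c]] :: [f [p [q c]]]]]]

1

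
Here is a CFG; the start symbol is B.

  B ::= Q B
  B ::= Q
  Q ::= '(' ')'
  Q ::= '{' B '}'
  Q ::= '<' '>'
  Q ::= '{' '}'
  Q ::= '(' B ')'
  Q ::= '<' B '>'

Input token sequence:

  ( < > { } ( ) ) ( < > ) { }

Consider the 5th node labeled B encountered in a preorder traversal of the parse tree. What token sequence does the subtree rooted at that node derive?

[B [Q ( [B [Q < >] [B [Q { }] [B [Q ( )]]]] )] [B [Q ( [B [Q < >]] )] [B [Q { }]]]]

( < > ) { }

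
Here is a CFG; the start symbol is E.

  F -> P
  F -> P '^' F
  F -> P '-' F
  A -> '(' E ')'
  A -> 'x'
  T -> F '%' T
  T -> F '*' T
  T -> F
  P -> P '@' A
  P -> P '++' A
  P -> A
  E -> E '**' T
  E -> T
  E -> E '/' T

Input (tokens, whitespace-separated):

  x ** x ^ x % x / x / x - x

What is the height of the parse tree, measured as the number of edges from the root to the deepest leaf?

8

[E [E [E [E [T [F [P [A x]]]]] ** [T [F [P [A x]] ^ [F [P [A x]]]] % [T [F [P [A x]]]]]] / [T [F [P [A x]]]]] / [T [F [P [A x]] - [F [P [A x]]]]]]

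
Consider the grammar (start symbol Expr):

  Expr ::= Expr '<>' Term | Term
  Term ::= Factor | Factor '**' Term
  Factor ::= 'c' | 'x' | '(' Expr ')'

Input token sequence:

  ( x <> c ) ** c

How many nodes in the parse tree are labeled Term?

4

[Expr [Term [Factor ( [Expr [Expr [Term [Factor x]]] <> [Term [Factor c]]] )] ** [Term [Factor c]]]]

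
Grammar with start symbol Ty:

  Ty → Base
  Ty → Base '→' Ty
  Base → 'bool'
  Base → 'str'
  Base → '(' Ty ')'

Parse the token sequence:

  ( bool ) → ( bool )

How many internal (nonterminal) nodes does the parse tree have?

8

[Ty [Base ( [Ty [Base bool]] )] → [Ty [Base ( [Ty [Base bool]] )]]]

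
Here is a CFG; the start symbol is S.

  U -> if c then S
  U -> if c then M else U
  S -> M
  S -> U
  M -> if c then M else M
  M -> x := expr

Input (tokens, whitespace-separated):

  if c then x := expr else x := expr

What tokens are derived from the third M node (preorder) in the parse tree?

[S [M if c then [M x := expr] else [M x := expr]]]

x := expr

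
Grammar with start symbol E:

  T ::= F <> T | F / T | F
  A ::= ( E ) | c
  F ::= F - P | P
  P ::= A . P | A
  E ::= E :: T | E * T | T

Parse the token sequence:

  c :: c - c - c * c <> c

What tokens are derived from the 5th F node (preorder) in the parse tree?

[E [E [E [T [F [P [A c]]]]] :: [T [F [F [F [P [A c]]] - [P [A c]]] - [P [A c]]]]] * [T [F [P [A c]]] <> [T [F [P [A c]]]]]]

c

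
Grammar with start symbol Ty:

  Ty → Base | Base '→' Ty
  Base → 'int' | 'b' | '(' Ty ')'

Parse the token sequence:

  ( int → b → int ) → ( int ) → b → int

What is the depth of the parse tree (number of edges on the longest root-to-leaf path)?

[Ty [Base ( [Ty [Base int] → [Ty [Base b] → [Ty [Base int]]]] )] → [Ty [Base ( [Ty [Base int]] )] → [Ty [Base b] → [Ty [Base int]]]]]

6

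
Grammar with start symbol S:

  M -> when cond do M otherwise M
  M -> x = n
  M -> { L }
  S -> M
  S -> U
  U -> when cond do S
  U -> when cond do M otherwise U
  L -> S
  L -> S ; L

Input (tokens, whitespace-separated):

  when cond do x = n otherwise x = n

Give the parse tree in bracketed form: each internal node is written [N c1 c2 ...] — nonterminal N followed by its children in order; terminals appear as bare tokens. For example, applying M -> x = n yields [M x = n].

[S [M when cond do [M x = n] otherwise [M x = n]]]

S
M
when cond do M otherwise M
when cond do x = n otherwise M
when cond do x = n otherwise x = n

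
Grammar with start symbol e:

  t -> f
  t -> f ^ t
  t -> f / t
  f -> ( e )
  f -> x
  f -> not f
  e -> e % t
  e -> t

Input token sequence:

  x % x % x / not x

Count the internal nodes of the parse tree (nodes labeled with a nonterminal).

[e [e [e [t [f x]]] % [t [f x]]] % [t [f x] / [t [f not [f x]]]]]

12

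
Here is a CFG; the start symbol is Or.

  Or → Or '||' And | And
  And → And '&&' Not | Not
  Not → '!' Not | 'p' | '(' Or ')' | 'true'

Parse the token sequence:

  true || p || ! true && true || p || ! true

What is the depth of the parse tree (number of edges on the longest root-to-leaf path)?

7

[Or [Or [Or [Or [Or [And [Not true]]] || [And [Not p]]] || [And [And [Not ! [Not true]]] && [Not true]]] || [And [Not p]]] || [And [Not ! [Not true]]]]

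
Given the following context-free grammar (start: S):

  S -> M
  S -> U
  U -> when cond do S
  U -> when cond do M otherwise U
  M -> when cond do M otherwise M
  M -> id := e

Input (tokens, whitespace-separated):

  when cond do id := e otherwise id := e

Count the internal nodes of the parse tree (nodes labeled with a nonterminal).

4

[S [M when cond do [M id := e] otherwise [M id := e]]]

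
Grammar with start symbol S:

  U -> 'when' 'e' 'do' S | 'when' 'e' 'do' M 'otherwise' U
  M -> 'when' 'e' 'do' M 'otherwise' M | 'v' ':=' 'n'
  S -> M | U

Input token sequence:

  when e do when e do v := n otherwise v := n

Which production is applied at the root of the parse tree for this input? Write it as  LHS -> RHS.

S -> U

[S [U when e do [S [M when e do [M v := n] otherwise [M v := n]]]]]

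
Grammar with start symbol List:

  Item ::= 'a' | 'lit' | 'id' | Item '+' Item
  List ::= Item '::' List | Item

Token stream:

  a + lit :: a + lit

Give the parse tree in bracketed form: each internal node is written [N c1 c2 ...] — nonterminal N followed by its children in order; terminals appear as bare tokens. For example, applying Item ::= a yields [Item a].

[List [Item [Item a] + [Item lit]] :: [List [Item [Item a] + [Item lit]]]]

List
Item :: List
Item + Item :: List
a + Item :: List
a + lit :: List
a + lit :: Item
a + lit :: Item + Item
a + lit :: a + Item
a + lit :: a + lit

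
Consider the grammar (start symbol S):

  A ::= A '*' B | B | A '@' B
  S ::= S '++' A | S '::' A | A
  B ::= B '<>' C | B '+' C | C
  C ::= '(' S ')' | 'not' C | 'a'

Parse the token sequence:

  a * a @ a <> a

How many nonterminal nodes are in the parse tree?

[S [A [A [A [B [C a]]] * [B [C a]]] @ [B [B [C a]] <> [C a]]]]

12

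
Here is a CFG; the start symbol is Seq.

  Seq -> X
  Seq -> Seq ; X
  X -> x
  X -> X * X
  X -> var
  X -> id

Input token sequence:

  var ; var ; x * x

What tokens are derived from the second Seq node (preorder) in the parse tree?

[Seq [Seq [Seq [X var]] ; [X var]] ; [X [X x] * [X x]]]

var ; var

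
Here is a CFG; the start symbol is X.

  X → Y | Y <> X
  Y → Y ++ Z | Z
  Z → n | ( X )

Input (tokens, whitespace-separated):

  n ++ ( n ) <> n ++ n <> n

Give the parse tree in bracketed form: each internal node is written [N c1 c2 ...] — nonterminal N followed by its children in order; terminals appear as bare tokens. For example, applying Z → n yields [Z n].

[X [Y [Y [Z n]] ++ [Z ( [X [Y [Z n]]] )]] <> [X [Y [Y [Z n]] ++ [Z n]] <> [X [Y [Z n]]]]]

X
Y <> X
Y ++ Z <> X
Z ++ Z <> X
n ++ Z <> X
n ++ ( X ) <> X
n ++ ( Y ) <> X
n ++ ( Z ) <> X
n ++ ( n ) <> X
n ++ ( n ) <> Y <> X
n ++ ( n ) <> Y ++ Z <> X
n ++ ( n ) <> Z ++ Z <> X
n ++ ( n ) <> n ++ Z <> X
n ++ ( n ) <> n ++ n <> X
n ++ ( n ) <> n ++ n <> Y
n ++ ( n ) <> n ++ n <> Z
n ++ ( n ) <> n ++ n <> n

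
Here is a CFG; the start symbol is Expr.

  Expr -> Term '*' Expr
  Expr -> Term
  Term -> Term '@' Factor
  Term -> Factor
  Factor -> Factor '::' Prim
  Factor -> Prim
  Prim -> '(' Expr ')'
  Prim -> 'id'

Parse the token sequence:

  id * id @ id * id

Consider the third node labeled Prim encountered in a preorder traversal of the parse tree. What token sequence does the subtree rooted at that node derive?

id

[Expr [Term [Factor [Prim id]]] * [Expr [Term [Term [Factor [Prim id]]] @ [Factor [Prim id]]] * [Expr [Term [Factor [Prim id]]]]]]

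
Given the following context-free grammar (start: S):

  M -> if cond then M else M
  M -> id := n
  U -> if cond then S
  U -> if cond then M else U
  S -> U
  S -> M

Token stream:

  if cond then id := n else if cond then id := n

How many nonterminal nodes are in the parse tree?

[S [U if cond then [M id := n] else [U if cond then [S [M id := n]]]]]

6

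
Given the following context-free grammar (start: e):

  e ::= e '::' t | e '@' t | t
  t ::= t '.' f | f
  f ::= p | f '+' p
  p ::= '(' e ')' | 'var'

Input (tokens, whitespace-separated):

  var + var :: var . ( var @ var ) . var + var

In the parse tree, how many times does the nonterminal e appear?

[e [e [t [f [f [p var]] + [p var]]]] :: [t [t [t [f [p var]]] . [f [p ( [e [e [t [f [p var]]]] @ [t [f [p var]]]] )]]] . [f [f [p var]] + [p var]]]]

4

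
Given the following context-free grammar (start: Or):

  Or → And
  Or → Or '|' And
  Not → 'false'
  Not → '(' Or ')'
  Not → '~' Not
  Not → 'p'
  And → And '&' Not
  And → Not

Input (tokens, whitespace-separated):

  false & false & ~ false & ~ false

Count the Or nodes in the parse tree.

[Or [And [And [And [And [Not false]] & [Not false]] & [Not ~ [Not false]]] & [Not ~ [Not false]]]]

1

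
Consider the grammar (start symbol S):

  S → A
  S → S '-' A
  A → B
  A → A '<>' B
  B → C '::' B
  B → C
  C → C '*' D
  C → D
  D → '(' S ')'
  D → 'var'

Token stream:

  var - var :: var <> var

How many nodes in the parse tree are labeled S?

2

[S [S [A [B [C [D var]]]]] - [A [A [B [C [D var]] :: [B [C [D var]]]]] <> [B [C [D var]]]]]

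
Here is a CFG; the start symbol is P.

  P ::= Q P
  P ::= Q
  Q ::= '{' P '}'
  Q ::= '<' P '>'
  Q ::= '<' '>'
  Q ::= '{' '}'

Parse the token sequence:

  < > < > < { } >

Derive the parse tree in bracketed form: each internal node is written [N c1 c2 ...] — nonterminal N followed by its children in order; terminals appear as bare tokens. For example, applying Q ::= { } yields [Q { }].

P
Q P
< > P
< > Q P
< > < > P
< > < > Q
< > < > < P >
< > < > < Q >
< > < > < { } >

[P [Q < >] [P [Q < >] [P [Q < [P [Q { }]] >]]]]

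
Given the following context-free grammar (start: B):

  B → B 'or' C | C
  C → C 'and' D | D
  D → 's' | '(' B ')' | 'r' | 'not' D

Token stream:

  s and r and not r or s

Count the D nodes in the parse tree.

[B [B [C [C [C [D s]] and [D r]] and [D not [D r]]]] or [C [D s]]]

5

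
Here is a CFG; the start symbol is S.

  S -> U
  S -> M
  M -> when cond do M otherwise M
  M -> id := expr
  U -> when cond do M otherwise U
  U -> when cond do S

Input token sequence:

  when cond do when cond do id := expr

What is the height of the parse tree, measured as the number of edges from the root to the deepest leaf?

[S [U when cond do [S [U when cond do [S [M id := expr]]]]]]

6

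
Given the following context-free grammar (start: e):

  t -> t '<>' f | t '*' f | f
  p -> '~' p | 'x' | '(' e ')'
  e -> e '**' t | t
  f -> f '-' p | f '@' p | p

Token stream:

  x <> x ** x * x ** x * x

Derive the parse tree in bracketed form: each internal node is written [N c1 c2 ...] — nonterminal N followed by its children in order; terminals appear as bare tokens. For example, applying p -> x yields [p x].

[e [e [e [t [t [f [p x]]] <> [f [p x]]]] ** [t [t [f [p x]]] * [f [p x]]]] ** [t [t [f [p x]]] * [f [p x]]]]

e
e ** t
e ** t ** t
t ** t ** t
t <> f ** t ** t
f <> f ** t ** t
p <> f ** t ** t
x <> f ** t ** t
x <> p ** t ** t
x <> x ** t ** t
x <> x ** t * f ** t
x <> x ** f * f ** t
x <> x ** p * f ** t
x <> x ** x * f ** t
x <> x ** x * p ** t
x <> x ** x * x ** t
x <> x ** x * x ** t * f
x <> x ** x * x ** f * f
x <> x ** x * x ** p * f
x <> x ** x * x ** x * f
x <> x ** x * x ** x * p
x <> x ** x * x ** x * x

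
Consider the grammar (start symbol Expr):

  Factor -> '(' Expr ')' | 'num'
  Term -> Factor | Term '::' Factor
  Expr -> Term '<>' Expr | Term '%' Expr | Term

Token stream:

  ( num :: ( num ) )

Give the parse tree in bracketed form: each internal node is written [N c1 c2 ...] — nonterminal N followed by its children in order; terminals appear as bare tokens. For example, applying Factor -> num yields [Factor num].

[Expr [Term [Factor ( [Expr [Term [Term [Factor num]] :: [Factor ( [Expr [Term [Factor num]]] )]]] )]]]

Expr
Term
Factor
( Expr )
( Term )
( Term :: Factor )
( Factor :: Factor )
( num :: Factor )
( num :: ( Expr ) )
( num :: ( Term ) )
( num :: ( Factor ) )
( num :: ( num ) )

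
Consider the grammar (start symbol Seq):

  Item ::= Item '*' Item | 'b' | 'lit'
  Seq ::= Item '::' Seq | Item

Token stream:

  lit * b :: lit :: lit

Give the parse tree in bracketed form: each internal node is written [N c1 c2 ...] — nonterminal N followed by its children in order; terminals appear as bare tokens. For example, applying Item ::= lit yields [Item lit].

Seq
Item :: Seq
Item * Item :: Seq
lit * Item :: Seq
lit * b :: Seq
lit * b :: Item :: Seq
lit * b :: lit :: Seq
lit * b :: lit :: Item
lit * b :: lit :: lit

[Seq [Item [Item lit] * [Item b]] :: [Seq [Item lit] :: [Seq [Item lit]]]]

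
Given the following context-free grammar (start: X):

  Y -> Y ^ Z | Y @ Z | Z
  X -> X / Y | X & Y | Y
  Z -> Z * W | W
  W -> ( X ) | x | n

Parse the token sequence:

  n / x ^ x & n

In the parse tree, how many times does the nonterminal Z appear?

4

[X [X [X [Y [Z [W n]]]] / [Y [Y [Z [W x]]] ^ [Z [W x]]]] & [Y [Z [W n]]]]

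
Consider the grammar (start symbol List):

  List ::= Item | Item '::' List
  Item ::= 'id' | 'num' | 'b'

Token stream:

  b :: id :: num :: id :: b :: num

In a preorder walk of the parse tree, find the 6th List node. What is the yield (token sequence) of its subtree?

[List [Item b] :: [List [Item id] :: [List [Item num] :: [List [Item id] :: [List [Item b] :: [List [Item num]]]]]]]

num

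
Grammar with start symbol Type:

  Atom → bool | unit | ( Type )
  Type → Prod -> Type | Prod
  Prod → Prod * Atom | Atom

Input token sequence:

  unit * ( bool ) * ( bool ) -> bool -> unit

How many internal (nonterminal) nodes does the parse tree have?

19

[Type [Prod [Prod [Prod [Atom unit]] * [Atom ( [Type [Prod [Atom bool]]] )]] * [Atom ( [Type [Prod [Atom bool]]] )]] -> [Type [Prod [Atom bool]] -> [Type [Prod [Atom unit]]]]]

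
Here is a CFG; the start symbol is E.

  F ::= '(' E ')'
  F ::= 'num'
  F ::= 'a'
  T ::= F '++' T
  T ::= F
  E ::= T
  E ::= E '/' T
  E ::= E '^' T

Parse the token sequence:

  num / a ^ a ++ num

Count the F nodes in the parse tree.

4

[E [E [E [T [F num]]] / [T [F a]]] ^ [T [F a] ++ [T [F num]]]]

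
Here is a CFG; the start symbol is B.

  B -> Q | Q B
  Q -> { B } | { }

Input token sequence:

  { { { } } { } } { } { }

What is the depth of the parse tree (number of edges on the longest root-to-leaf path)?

[B [Q { [B [Q { [B [Q { }]] }] [B [Q { }]]] }] [B [Q { }] [B [Q { }]]]]

6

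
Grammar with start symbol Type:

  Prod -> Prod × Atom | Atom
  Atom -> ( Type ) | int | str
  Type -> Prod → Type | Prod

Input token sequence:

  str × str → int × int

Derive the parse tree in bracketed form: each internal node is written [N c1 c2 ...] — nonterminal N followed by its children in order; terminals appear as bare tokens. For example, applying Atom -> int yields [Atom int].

Type
Prod → Type
Prod × Atom → Type
Atom × Atom → Type
str × Atom → Type
str × str → Type
str × str → Prod
str × str → Prod × Atom
str × str → Atom × Atom
str × str → int × Atom
str × str → int × int

[Type [Prod [Prod [Atom str]] × [Atom str]] → [Type [Prod [Prod [Atom int]] × [Atom int]]]]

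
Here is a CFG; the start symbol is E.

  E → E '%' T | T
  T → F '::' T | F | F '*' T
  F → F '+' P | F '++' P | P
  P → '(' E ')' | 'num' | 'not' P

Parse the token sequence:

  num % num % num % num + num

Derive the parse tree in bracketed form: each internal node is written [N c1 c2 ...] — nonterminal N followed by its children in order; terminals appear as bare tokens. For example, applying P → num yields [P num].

[E [E [E [E [T [F [P num]]]] % [T [F [P num]]]] % [T [F [P num]]]] % [T [F [F [P num]] + [P num]]]]

E
E % T
E % T % T
E % T % T % T
T % T % T % T
F % T % T % T
P % T % T % T
num % T % T % T
num % F % T % T
num % P % T % T
num % num % T % T
num % num % F % T
num % num % P % T
num % num % num % T
num % num % num % F
num % num % num % F + P
num % num % num % P + P
num % num % num % num + P
num % num % num % num + num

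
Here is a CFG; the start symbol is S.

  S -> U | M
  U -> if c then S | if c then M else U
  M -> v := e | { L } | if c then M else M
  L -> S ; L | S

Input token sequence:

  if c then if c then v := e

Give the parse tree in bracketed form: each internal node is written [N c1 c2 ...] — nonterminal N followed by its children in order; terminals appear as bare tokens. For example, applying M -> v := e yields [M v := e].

S
U
if c then S
if c then U
if c then if c then S
if c then if c then M
if c then if c then v := e

[S [U if c then [S [U if c then [S [M v := e]]]]]]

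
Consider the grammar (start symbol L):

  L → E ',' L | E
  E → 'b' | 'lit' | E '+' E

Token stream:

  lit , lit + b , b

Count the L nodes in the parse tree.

[L [E lit] , [L [E [E lit] + [E b]] , [L [E b]]]]

3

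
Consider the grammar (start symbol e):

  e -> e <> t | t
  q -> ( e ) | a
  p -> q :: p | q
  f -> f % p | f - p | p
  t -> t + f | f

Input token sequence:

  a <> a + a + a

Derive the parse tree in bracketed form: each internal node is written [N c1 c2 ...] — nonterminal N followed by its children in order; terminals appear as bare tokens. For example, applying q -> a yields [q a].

[e [e [t [f [p [q a]]]]] <> [t [t [t [f [p [q a]]]] + [f [p [q a]]]] + [f [p [q a]]]]]

e
e <> t
t <> t
f <> t
p <> t
q <> t
a <> t
a <> t + f
a <> t + f + f
a <> f + f + f
a <> p + f + f
a <> q + f + f
a <> a + f + f
a <> a + p + f
a <> a + q + f
a <> a + a + f
a <> a + a + p
a <> a + a + q
a <> a + a + a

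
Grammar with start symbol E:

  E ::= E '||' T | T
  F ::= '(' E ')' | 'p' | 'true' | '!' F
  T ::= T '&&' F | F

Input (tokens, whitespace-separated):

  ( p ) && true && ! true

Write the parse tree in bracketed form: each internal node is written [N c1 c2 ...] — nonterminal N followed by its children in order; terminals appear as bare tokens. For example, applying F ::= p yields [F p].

E
T
T && F
T && F && F
F && F && F
( E ) && F && F
( T ) && F && F
( F ) && F && F
( p ) && F && F
( p ) && true && F
( p ) && true && ! F
( p ) && true && ! true

[E [T [T [T [F ( [E [T [F p]]] )]] && [F true]] && [F ! [F true]]]]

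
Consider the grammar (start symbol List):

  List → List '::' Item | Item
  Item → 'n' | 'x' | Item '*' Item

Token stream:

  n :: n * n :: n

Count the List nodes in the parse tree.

[List [List [List [Item n]] :: [Item [Item n] * [Item n]]] :: [Item n]]

3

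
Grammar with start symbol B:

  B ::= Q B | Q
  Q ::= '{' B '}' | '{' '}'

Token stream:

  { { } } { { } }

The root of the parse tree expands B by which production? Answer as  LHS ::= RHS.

[B [Q { [B [Q { }]] }] [B [Q { [B [Q { }]] }]]]

B ::= Q B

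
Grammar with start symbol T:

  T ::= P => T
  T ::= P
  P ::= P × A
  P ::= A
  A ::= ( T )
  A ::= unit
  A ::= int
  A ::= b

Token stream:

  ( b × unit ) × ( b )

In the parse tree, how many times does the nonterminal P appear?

5

[T [P [P [A ( [T [P [P [A b]] × [A unit]]] )]] × [A ( [T [P [A b]]] )]]]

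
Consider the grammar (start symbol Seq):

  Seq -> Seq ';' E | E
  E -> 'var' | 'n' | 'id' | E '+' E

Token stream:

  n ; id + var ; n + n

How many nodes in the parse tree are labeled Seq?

[Seq [Seq [Seq [E n]] ; [E [E id] + [E var]]] ; [E [E n] + [E n]]]

3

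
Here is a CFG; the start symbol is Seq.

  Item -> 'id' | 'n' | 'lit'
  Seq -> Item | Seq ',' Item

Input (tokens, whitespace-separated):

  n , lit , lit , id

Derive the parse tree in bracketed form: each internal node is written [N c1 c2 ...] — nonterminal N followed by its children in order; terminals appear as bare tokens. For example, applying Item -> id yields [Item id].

Seq
Seq , Item
Seq , Item , Item
Seq , Item , Item , Item
Item , Item , Item , Item
n , Item , Item , Item
n , lit , Item , Item
n , lit , lit , Item
n , lit , lit , id

[Seq [Seq [Seq [Seq [Item n]] , [Item lit]] , [Item lit]] , [Item id]]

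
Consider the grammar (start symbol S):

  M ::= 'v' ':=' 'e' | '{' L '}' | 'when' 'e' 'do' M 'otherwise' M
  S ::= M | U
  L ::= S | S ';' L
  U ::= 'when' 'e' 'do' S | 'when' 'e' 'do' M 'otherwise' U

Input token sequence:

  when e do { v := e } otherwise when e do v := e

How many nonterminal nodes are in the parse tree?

[S [U when e do [M { [L [S [M v := e]]] }] otherwise [U when e do [S [M v := e]]]]]

9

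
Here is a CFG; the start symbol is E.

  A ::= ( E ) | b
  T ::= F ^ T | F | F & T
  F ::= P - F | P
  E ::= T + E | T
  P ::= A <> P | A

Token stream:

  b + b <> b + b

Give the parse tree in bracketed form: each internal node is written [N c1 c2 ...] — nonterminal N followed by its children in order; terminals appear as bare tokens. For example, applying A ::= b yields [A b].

[E [T [F [P [A b]]]] + [E [T [F [P [A b] <> [P [A b]]]]] + [E [T [F [P [A b]]]]]]]

E
T + E
F + E
P + E
A + E
b + E
b + T + E
b + F + E
b + P + E
b + A <> P + E
b + b <> P + E
b + b <> A + E
b + b <> b + E
b + b <> b + T
b + b <> b + F
b + b <> b + P
b + b <> b + A
b + b <> b + b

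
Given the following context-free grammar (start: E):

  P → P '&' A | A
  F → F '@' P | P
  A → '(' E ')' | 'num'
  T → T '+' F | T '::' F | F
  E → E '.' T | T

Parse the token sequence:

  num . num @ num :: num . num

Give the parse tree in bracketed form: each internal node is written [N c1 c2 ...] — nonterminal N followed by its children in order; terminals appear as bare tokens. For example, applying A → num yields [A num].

E
E . T
E . T . T
T . T . T
F . T . T
P . T . T
A . T . T
num . T . T
num . T :: F . T
num . F :: F . T
num . F @ P :: F . T
num . P @ P :: F . T
num . A @ P :: F . T
num . num @ P :: F . T
num . num @ A :: F . T
num . num @ num :: F . T
num . num @ num :: P . T
num . num @ num :: A . T
num . num @ num :: num . T
num . num @ num :: num . F
num . num @ num :: num . P
num . num @ num :: num . A
num . num @ num :: num . num

[E [E [E [T [F [P [A num]]]]] . [T [T [F [F [P [A num]]] @ [P [A num]]]] :: [F [P [A num]]]]] . [T [F [P [A num]]]]]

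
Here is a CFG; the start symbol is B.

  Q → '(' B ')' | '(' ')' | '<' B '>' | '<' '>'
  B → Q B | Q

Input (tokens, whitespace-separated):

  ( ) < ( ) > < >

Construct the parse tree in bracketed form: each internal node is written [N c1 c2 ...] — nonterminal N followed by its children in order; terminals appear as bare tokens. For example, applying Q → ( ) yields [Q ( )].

[B [Q ( )] [B [Q < [B [Q ( )]] >] [B [Q < >]]]]

B
Q B
( ) B
( ) Q B
( ) < B > B
( ) < Q > B
( ) < ( ) > B
( ) < ( ) > Q
( ) < ( ) > < >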